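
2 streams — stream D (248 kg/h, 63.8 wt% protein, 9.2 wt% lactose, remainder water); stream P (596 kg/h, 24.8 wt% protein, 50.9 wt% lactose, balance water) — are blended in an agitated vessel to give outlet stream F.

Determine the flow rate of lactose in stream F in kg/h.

326.2 kg/h

lactose out = lactose in = 248×0.092 + 596×0.509 = 326.18 kg/h.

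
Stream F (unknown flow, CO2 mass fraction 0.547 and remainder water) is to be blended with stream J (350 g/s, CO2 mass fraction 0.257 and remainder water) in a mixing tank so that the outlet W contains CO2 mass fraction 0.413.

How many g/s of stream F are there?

407.5 g/s

Let F be the unknown flow. Total out = 350 + F.
CO2 balance: 89.95 + 0.547·F = 0.413·(350 + F)
(0.547 − 0.413)·F = 0.413×350 − 89.95 = 54.6
F = 54.6 / 0.134 = 407.46 g/s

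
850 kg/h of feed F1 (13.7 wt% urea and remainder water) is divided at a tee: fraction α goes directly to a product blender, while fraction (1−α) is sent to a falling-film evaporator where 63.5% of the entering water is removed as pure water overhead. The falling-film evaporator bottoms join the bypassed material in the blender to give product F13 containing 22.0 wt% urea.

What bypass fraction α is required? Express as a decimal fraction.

0.312

All 850×0.137 = 116.45 kg/h of urea reaches F13, so F13 = 116.45/0.220 = 529.32 kg/h and vapour = 320.68 kg/h.
The evaporator receives (1−α)·850 of feed at 0.863 water and removes 0.635 of that water:
0.635×0.863×(1−α)×850 = 320.68
(1−α) = 320.68/465.8 = 0.6884;  α = 0.3116.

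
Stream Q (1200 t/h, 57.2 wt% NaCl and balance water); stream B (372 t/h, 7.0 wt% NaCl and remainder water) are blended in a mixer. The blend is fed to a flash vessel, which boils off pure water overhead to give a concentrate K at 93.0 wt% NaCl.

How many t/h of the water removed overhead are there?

NaCl entering = 1200×0.572 + 372×0.070 = 712.44 t/h.
All NaCl reports to K, so K = 712.44/0.930 = 766.06 t/h.
Total feed = 1572 t/h; overhead = 1572 − 766.06 = 805.94 t/h.

805.9 t/h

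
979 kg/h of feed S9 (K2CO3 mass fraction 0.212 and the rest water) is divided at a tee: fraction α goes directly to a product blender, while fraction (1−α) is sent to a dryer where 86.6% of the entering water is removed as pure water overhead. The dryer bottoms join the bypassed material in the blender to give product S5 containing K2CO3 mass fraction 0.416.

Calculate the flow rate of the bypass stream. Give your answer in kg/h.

275.5 kg/h

All 979×0.212 = 207.55 kg/h of K2CO3 reaches S5, so S5 = 207.55/0.416 = 498.91 kg/h and vapour = 480.09 kg/h.
The evaporator receives (1−α)·979 of feed at 0.788 water and removes 0.866 of that water:
0.866×0.788×(1−α)×979 = 480.09
(1−α) = 480.09/668.08 = 0.7186;  α = 0.2814.
Bypass flow = 0.2814×979 = 275.48 kg/h.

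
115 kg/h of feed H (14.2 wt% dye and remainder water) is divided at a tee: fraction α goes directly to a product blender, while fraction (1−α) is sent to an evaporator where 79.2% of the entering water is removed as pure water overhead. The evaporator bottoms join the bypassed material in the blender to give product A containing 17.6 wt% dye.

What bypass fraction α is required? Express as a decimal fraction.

0.716

All 115×0.142 = 16.33 kg/h of dye reaches A, so A = 16.33/0.176 = 92.784 kg/h and vapour = 22.216 kg/h.
The evaporator receives (1−α)·115 of feed at 0.858 water and removes 0.792 of that water:
0.792×0.858×(1−α)×115 = 22.216
(1−α) = 22.216/78.147 = 0.2843;  α = 0.7157.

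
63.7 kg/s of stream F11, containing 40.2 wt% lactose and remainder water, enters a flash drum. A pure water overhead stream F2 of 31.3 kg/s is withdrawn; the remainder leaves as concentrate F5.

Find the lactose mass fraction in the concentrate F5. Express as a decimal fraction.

0.790

lactose is not removed: 63.7×0.402 = 25.607 kg/s of lactose enters F5.
Concentrate = 63.7 − 31.3 = 32.4 kg/s.
Mass fraction = 25.607/32.4 = 0.790.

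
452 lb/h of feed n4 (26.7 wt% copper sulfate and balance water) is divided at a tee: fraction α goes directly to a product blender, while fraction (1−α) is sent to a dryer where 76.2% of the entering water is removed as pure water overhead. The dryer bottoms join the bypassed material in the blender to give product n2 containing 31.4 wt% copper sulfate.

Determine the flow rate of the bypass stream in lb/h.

All 452×0.267 = 120.68 lb/h of copper sulfate reaches n2, so n2 = 120.68/0.314 = 384.34 lb/h and vapour = 67.656 lb/h.
The evaporator receives (1−α)·452 of feed at 0.733 water and removes 0.762 of that water:
0.762×0.733×(1−α)×452 = 67.656
(1−α) = 67.656/252.46 = 0.2680;  α = 0.7320.
Bypass flow = 0.7320×452 = 330.87 lb/h.

330.9 lb/h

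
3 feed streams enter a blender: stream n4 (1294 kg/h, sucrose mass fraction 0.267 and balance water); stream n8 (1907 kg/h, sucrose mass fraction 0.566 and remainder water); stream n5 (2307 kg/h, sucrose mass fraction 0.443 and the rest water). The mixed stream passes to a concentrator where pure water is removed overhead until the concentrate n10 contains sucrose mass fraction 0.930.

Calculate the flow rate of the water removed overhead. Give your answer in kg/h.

sucrose entering = 1294×0.267 + 1907×0.566 + 2307×0.443 = 2446.9 kg/h.
All sucrose reports to n10, so n10 = 2446.9/0.930 = 2631 kg/h.
Total feed = 5508 kg/h; overhead = 5508 − 2631 = 2877 kg/h.

2877 kg/h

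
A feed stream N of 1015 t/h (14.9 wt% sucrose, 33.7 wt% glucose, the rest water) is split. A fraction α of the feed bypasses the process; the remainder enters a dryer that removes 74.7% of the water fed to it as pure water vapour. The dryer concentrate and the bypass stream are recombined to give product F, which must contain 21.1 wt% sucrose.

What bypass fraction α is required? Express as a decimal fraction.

0.235

All 1015×0.149 = 151.23 t/h of sucrose reaches F, so F = 151.23/0.211 = 716.75 t/h and vapour = 298.25 t/h.
The evaporator receives (1−α)·1015 of feed at 0.514 water and removes 0.747 of that water:
0.747×0.514×(1−α)×1015 = 298.25
(1−α) = 298.25/389.72 = 0.7653;  α = 0.2347.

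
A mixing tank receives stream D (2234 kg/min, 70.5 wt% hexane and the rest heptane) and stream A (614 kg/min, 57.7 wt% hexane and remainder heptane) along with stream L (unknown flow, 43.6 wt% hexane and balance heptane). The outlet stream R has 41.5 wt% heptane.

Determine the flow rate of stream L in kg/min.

1766 kg/min

Let L be the unknown flow. Total out = 2848 + L.
heptane balance: 918.75 + 0.564·L = 0.415·(2848 + L)
(0.564 − 0.415)·L = 0.415×2848 − 918.75 = 263.17
L = 263.17 / 0.149 = 1766.2 kg/min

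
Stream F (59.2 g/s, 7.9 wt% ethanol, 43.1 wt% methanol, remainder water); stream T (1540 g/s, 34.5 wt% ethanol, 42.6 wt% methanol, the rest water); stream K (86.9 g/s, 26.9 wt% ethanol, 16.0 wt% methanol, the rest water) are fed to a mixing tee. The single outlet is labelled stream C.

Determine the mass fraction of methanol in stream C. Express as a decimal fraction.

Total flow out = 59.2 + 1540 + 86.9 = 1686.1 g/s.
methanol in = 59.2×0.431 + 1540×0.426 + 86.9×0.160 = 695.46 g/s.
methanol mass fraction in C = 695.46/1686.1 = 0.412.

0.412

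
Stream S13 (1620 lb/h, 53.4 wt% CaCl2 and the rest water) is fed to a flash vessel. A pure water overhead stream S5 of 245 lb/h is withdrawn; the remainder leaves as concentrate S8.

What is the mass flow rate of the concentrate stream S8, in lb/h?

Concentrate = 1620 − 245 = 1375 lb/h.

1375 lb/h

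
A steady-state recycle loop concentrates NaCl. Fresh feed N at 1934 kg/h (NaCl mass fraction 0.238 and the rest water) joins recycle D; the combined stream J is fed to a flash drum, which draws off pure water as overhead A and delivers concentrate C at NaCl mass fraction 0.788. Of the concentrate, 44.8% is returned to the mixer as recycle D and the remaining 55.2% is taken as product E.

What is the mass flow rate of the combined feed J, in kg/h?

Overall NaCl balance (none leaves overhead): NaCl in fresh feed = NaCl in product, i.e. 1934×0.238 = (1−0.448)·C·0.788.
C = 460.29/(0.788×0.552) = 1058.2 kg/h.
Recycle D = 0.448×1058.2 = 474.07 kg/h.
Combined feed J = 1934 + 474.07 = 2408.1 kg/h.

2408 kg/h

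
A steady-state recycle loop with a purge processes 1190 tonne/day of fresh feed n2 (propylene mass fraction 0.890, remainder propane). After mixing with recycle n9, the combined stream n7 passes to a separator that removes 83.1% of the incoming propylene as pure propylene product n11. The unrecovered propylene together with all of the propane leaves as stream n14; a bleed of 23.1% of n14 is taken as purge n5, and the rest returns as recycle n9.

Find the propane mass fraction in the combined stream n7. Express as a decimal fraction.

propane enters only via n2 and leaves only via the purge: 1190×0.110 = 0.231×(propane in n14), and the separator passes all propane, so propane in n7 = propane in n14 = 566.67 tonne/day.
propylene in n7: m_A = 1190×0.890 + (1−0.231)·(1−0.831)·m_A, so m_A = 1059.1/0.8700 = 1217.3 tonne/day.
n7 = 1217.3 + 566.67 = 1784 tonne/day.
propane fraction in n7 = 566.67/1784 = 0.318.

0.318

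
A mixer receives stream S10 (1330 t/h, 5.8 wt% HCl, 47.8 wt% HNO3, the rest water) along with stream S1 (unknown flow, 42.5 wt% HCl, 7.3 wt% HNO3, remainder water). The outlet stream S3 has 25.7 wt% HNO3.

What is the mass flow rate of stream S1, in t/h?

Let S1 be the unknown flow. Total out = 1330 + S1.
HNO3 balance: 635.74 + 0.073·S1 = 0.257·(1330 + S1)
(0.073 − 0.257)·S1 = 0.257×1330 − 635.74 = -293.93
S1 = -293.93 / -0.184 = 1597.4 t/h

1597 t/h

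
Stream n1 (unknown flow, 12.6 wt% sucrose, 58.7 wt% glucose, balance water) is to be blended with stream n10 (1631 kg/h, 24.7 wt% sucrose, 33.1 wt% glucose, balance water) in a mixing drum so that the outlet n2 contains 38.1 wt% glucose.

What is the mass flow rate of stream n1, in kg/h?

395.9 kg/h

Let n1 be the unknown flow. Total out = 1631 + n1.
glucose balance: 539.86 + 0.587·n1 = 0.381·(1631 + n1)
(0.587 − 0.381)·n1 = 0.381×1631 − 539.86 = 81.55
n1 = 81.55 / 0.206 = 395.87 kg/h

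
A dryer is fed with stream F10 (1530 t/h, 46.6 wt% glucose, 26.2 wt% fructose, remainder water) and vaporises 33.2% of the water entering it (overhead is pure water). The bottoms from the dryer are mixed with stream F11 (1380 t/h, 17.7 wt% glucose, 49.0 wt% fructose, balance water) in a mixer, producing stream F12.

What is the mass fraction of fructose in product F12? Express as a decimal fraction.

0.389

Vapour removed = 0.332×0.272×1530 = 138.17 t/h; concentrate = 1391.8 t/h.
fructose reaching the mixer = 400.86 (from concentrate) + 1380×0.490 = 1077.1 t/h.
Product flow = 1391.8 + 1380 = 2771.8 t/h; fructose fraction = 0.389.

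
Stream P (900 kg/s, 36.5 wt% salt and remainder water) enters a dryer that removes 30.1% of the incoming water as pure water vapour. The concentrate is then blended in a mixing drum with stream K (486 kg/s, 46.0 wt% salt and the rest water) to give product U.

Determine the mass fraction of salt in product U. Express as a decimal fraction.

Vapour removed = 0.301×0.635×900 = 172.02 kg/s; concentrate = 727.98 kg/s.
salt reaching the mixer = 328.5 (from concentrate) + 486×0.460 = 552.06 kg/s.
Product flow = 727.98 + 486 = 1214 kg/s; salt fraction = 0.455.

0.455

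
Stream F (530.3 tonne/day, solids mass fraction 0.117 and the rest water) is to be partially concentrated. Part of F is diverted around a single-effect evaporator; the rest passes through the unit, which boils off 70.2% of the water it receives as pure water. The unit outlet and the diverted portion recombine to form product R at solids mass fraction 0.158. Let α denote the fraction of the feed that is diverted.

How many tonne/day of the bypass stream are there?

308.3 tonne/day

All 530.3×0.117 = 62.045 tonne/day of solids reaches R, so R = 62.045/0.158 = 392.69 tonne/day and vapour = 137.61 tonne/day.
The evaporator receives (1−α)·530.3 of feed at 0.883 water and removes 0.702 of that water:
0.702×0.883×(1−α)×530.3 = 137.61
(1−α) = 137.61/328.71 = 0.4186;  α = 0.5814.
Bypass flow = 0.5814×530.3 = 308.3 tonne/day.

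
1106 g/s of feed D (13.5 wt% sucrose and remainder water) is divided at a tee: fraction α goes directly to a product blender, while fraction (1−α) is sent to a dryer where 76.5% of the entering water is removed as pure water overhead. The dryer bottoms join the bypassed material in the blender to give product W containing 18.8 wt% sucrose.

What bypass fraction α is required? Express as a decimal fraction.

0.574

All 1106×0.135 = 149.31 g/s of sucrose reaches W, so W = 149.31/0.188 = 794.2 g/s and vapour = 311.8 g/s.
The evaporator receives (1−α)·1106 of feed at 0.865 water and removes 0.765 of that water:
0.765×0.865×(1−α)×1106 = 311.8
(1−α) = 311.8/731.87 = 0.4260;  α = 0.5740.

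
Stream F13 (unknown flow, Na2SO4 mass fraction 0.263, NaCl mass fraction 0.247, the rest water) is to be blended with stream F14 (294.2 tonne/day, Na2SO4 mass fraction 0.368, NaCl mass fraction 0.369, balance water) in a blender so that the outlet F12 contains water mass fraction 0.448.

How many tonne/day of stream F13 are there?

Let F13 be the unknown flow. Total out = 294.2 + F13.
water balance: 77.375 + 0.490·F13 = 0.448·(294.2 + F13)
(0.490 − 0.448)·F13 = 0.448×294.2 − 77.375 = 54.427
F13 = 54.427 / 0.042 = 1295.9 tonne/day

1296 tonne/day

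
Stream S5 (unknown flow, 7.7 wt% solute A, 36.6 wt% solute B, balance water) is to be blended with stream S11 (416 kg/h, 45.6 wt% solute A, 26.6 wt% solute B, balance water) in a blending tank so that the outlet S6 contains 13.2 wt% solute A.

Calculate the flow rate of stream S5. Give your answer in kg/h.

2451 kg/h

Let S5 be the unknown flow. Total out = 416 + S5.
solute A balance: 189.7 + 0.077·S5 = 0.132·(416 + S5)
(0.077 − 0.132)·S5 = 0.132×416 − 189.7 = -134.78
S5 = -134.78 / -0.055 = 2450.6 kg/h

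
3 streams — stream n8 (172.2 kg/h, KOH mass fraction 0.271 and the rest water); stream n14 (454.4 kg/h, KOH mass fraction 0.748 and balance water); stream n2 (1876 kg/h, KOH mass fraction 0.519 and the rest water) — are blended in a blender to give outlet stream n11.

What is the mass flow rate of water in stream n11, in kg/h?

water out = water in = 172.2×0.729 + 454.4×0.252 + 1876×0.481 = 1142.4 kg/h.

1142 kg/h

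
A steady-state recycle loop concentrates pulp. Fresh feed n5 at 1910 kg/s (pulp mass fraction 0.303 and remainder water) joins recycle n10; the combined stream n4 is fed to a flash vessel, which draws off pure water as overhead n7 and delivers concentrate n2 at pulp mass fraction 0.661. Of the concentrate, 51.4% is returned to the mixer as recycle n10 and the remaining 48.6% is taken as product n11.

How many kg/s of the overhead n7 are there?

Overall pulp balance (none leaves overhead): pulp in fresh feed = pulp in product, i.e. 1910×0.303 = (1−0.514)·n2·0.661.
n2 = 578.73/(0.661×0.486) = 1801.5 kg/s.
Recycle n10 = 0.514×1801.5 = 925.98 kg/s.
Combined feed n4 = 1910 + 925.98 = 2836 kg/s.
Overhead n7 = n4 − n2 = 2836 − 1801.5 = 1034.5 kg/s.

1034 kg/s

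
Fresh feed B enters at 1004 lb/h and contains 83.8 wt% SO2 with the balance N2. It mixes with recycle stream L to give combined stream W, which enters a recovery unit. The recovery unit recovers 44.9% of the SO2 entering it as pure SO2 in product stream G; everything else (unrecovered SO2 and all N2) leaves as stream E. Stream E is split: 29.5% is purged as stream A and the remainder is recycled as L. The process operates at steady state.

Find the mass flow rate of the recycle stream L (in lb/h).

923.1 lb/h

N2 enters only via B and leaves only via the purge: 1004×0.162 = 0.295×(N2 in E), and the recovery unit passes all N2, so N2 in W = N2 in E = 551.35 lb/h.
SO2 in W: m_A = 1004×0.838 + (1−0.295)·(1−0.449)·m_A, so m_A = 841.35/0.6115 = 1375.8 lb/h.
E = (1−0.449)×1375.8 + 551.35 = 1309.4 lb/h.
Recycle L = (1−0.295)×1309.4 = 923.13 lb/h.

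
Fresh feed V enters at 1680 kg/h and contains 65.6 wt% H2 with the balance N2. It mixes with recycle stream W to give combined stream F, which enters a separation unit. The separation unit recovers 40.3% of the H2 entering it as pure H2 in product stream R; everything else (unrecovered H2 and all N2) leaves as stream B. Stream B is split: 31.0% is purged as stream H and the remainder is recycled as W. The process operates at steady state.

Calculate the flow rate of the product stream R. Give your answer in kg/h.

755.2 kg/h

H2 in F: m_A = 1680×0.656 + (1−0.310)·(1−0.403)·m_A, so m_A = 1102.1/0.5881 = 1874.1 kg/h.
Product R = 0.403×1874.1 = 755.25 kg/h.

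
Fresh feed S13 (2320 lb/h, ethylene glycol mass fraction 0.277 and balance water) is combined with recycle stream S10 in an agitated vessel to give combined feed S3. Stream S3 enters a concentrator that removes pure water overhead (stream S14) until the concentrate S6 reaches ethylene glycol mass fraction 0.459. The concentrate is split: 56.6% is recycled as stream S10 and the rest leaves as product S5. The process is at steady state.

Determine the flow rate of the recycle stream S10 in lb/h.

1826 lb/h

Overall ethylene glycol balance (none leaves overhead): ethylene glycol in fresh feed = ethylene glycol in product, i.e. 2320×0.277 = (1−0.566)·S6·0.459.
S6 = 642.64/(0.459×0.434) = 3226 lb/h.
Recycle S10 = 0.566×3226 = 1825.9 lb/h.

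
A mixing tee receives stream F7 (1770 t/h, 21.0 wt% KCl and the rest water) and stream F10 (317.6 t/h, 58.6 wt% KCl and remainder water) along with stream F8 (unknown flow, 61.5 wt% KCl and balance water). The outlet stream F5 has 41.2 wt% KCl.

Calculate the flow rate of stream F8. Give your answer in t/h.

Let F8 be the unknown flow. Total out = 2087.6 + F8.
KCl balance: 557.81 + 0.615·F8 = 0.412·(2087.6 + F8)
(0.615 − 0.412)·F8 = 0.412×2087.6 − 557.81 = 302.28
F8 = 302.28 / 0.203 = 1489.1 t/h

1489 t/h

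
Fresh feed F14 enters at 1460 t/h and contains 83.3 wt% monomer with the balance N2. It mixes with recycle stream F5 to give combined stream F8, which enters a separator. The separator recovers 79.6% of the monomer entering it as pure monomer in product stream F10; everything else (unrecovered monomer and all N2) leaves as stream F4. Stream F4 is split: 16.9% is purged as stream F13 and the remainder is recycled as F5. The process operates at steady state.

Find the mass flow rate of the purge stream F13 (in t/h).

N2 enters only via F14 and leaves only via the purge: 1460×0.167 = 0.169×(N2 in F4), and the separator passes all N2, so N2 in F8 = N2 in F4 = 1442.7 t/h.
monomer in F8: m_A = 1460×0.833 + (1−0.169)·(1−0.796)·m_A, so m_A = 1216.2/0.8305 = 1464.4 t/h.
F4 = (1−0.796)×1464.4 + 1442.7 = 1741.5 t/h.
Purge F13 = 0.169×1741.5 = 294.31 t/h.

294.3 t/h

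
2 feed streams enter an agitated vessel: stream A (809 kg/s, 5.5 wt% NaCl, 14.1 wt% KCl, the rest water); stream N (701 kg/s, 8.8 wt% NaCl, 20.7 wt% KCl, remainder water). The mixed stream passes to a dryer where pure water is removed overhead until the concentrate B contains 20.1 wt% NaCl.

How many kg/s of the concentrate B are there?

528.3 kg/s

NaCl entering = 809×0.055 + 701×0.088 = 106.18 kg/s.
All NaCl reports to B, so B = 106.18/0.201 = 528.27 kg/s.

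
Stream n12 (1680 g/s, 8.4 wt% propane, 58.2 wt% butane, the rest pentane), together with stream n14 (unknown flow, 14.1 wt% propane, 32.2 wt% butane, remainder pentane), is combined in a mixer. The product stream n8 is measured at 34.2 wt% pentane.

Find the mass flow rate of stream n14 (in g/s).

68.92 g/s

Let n14 be the unknown flow. Total out = 1680 + n14.
pentane balance: 561.12 + 0.537·n14 = 0.342·(1680 + n14)
(0.537 − 0.342)·n14 = 0.342×1680 − 561.12 = 13.44
n14 = 13.44 / 0.195 = 68.923 g/s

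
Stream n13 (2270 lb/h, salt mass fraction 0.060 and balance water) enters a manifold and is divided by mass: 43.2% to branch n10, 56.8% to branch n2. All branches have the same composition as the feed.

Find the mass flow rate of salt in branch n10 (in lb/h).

58.84 lb/h

Branch n10 total = 0.432×2270 = 980.64 lb/h.
salt in n10 = 0.060×980.64 = 58.838 lb/h.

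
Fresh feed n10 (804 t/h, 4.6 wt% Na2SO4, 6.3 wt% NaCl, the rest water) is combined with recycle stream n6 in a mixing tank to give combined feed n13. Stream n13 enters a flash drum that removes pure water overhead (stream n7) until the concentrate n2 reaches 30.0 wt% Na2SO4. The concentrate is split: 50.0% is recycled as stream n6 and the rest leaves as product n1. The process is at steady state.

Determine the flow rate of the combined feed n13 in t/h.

Overall Na2SO4 balance (none leaves overhead): Na2SO4 in fresh feed = Na2SO4 in product, i.e. 804×0.046 = (1−0.500)·n2·0.300.
n2 = 36.984/(0.300×0.500) = 246.56 t/h.
Recycle n6 = 0.500×246.56 = 123.28 t/h.
Combined feed n13 = 804 + 123.28 = 927.28 t/h.

927.3 t/h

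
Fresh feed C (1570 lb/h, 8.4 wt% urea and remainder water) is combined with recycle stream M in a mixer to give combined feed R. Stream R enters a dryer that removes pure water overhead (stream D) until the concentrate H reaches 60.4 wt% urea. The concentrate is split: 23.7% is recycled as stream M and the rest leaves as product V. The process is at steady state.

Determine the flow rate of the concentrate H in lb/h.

Overall urea balance (none leaves overhead): urea in fresh feed = urea in product, i.e. 1570×0.084 = (1−0.237)·H·0.604.
H = 131.88/(0.604×0.763) = 286.17 lb/h.

286.2 lb/h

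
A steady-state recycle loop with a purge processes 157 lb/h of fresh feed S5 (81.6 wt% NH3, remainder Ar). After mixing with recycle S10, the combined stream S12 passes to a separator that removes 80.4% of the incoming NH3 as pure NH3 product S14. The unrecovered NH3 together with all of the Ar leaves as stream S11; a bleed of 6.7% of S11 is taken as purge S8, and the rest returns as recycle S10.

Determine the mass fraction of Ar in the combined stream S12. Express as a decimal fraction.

Ar enters only via S5 and leaves only via the purge: 157×0.184 = 0.067×(Ar in S11), and the separator passes all Ar, so Ar in S12 = Ar in S11 = 431.16 lb/h.
NH3 in S12: m_A = 157×0.816 + (1−0.067)·(1−0.804)·m_A, so m_A = 128.11/0.8171 = 156.78 lb/h.
S12 = 156.78 + 431.16 = 587.95 lb/h.
Ar fraction in S12 = 431.16/587.95 = 0.733.

0.733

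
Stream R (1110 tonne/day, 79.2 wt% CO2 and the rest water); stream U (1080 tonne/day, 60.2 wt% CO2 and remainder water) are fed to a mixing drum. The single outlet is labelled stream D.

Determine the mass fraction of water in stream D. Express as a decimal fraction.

0.3017

Total flow out = 1110 + 1080 = 2190 tonne/day.
water in = 1110×0.208 + 1080×0.398 = 660.72 tonne/day.
water mass fraction in D = 660.72/2190 = 0.3017.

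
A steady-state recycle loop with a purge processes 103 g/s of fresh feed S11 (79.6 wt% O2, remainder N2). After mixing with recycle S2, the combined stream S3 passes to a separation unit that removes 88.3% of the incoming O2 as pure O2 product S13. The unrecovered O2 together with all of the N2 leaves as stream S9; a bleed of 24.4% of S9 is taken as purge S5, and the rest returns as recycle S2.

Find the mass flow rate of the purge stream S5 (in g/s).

23.58 g/s

N2 enters only via S11 and leaves only via the purge: 103×0.204 = 0.244×(N2 in S9), and the separation unit passes all N2, so N2 in S3 = N2 in S9 = 86.115 g/s.
O2 in S3: m_A = 103×0.796 + (1−0.244)·(1−0.883)·m_A, so m_A = 81.988/0.9115 = 89.944 g/s.
S9 = (1−0.883)×89.944 + 86.115 = 96.638 g/s.
Purge S5 = 0.244×96.638 = 23.58 g/s.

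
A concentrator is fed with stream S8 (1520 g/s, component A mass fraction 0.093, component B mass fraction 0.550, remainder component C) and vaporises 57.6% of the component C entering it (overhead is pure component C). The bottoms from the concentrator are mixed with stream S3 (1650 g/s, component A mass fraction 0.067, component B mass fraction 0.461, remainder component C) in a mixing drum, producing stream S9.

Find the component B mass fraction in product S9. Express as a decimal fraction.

0.559

Vapour removed = 0.576×0.357×1520 = 312.56 g/s; concentrate = 1207.4 g/s.
component B reaching the mixer = 836 (from concentrate) + 1650×0.461 = 1596.7 g/s.
Product flow = 1207.4 + 1650 = 2857.4 g/s; component B fraction = 0.559.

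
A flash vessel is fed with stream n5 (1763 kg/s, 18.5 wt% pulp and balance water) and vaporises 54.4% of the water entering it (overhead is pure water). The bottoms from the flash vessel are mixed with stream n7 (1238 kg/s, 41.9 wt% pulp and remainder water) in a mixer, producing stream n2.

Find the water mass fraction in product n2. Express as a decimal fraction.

0.6193

Vapour removed = 0.544×0.815×1763 = 781.64 kg/s; concentrate = 981.36 kg/s.
water reaching the mixer = 655.2 (from concentrate) + 1238×0.581 = 1374.5 kg/s.
Product flow = 981.36 + 1238 = 2219.4 kg/s; water fraction = 0.6193.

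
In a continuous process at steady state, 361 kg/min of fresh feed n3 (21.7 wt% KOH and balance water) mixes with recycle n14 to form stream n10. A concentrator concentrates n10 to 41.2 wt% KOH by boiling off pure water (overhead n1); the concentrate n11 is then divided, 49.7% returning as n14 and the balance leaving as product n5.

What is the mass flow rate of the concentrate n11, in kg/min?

Overall KOH balance (none leaves overhead): KOH in fresh feed = KOH in product, i.e. 361×0.217 = (1−0.497)·n11·0.412.
n11 = 78.337/(0.412×0.503) = 378.01 kg/min.

378 kg/min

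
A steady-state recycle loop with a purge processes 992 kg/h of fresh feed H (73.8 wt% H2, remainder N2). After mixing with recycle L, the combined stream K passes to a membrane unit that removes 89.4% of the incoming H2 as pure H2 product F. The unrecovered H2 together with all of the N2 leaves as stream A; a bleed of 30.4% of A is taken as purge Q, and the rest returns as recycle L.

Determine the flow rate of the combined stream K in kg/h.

1645 kg/h

N2 enters only via H and leaves only via the purge: 992×0.262 = 0.304×(N2 in A), and the membrane unit passes all N2, so N2 in K = N2 in A = 854.95 kg/h.
H2 in K: m_A = 992×0.738 + (1−0.304)·(1−0.894)·m_A, so m_A = 732.1/0.9262 = 790.41 kg/h.
K = 790.41 + 854.95 = 1645.4 kg/h.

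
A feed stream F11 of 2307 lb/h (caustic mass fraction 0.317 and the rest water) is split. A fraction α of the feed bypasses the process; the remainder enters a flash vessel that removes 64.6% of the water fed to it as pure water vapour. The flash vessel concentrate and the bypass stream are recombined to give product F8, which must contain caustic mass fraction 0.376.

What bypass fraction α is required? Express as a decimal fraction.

All 2307×0.317 = 731.32 lb/h of caustic reaches F8, so F8 = 731.32/0.376 = 1945 lb/h and vapour = 362 lb/h.
The evaporator receives (1−α)·2307 of feed at 0.683 water and removes 0.646 of that water:
0.646×0.683×(1−α)×2307 = 362
(1−α) = 362/1017.9 = 0.3556;  α = 0.6444.

0.644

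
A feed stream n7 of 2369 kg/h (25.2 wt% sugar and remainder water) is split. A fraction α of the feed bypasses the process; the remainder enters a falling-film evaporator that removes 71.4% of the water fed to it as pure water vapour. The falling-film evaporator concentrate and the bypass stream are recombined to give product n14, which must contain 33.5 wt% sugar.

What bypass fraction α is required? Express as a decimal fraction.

All 2369×0.252 = 596.99 kg/h of sugar reaches n14, so n14 = 596.99/0.335 = 1782.1 kg/h and vapour = 586.95 kg/h.
The evaporator receives (1−α)·2369 of feed at 0.748 water and removes 0.714 of that water:
0.714×0.748×(1−α)×2369 = 586.95
(1−α) = 586.95/1265.2 = 0.4639;  α = 0.5361.

0.536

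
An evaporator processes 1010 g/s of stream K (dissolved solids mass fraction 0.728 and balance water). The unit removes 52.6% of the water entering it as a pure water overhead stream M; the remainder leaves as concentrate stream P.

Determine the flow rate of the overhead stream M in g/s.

water entering = 1010×0.272 = 274.72 g/s; overhead removed = 0.526×274.72 = 144.5 g/s.

144.5 g/s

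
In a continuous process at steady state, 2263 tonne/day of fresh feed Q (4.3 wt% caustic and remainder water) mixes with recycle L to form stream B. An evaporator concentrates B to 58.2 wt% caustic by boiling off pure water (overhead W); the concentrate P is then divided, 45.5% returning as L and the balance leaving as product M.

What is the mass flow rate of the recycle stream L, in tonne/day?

139.6 tonne/day

Overall caustic balance (none leaves overhead): caustic in fresh feed = caustic in product, i.e. 2263×0.043 = (1−0.455)·P·0.582.
P = 97.309/(0.582×0.545) = 306.78 tonne/day.
Recycle L = 0.455×306.78 = 139.59 tonne/day.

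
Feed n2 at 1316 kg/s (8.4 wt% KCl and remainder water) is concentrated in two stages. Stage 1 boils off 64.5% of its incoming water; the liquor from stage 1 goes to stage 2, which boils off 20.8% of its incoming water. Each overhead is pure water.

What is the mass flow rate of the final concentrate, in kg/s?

449.5 kg/s

water in feed = 1316×0.916 = 1205.5 kg/s.
After stage 1: water left = (1−0.645)×1205.5 = 427.94; stream total = 538.48 kg/s.
After stage 2: water left = (1−0.208)×427.94 = 338.93; final concentrate = 449.47 kg/s.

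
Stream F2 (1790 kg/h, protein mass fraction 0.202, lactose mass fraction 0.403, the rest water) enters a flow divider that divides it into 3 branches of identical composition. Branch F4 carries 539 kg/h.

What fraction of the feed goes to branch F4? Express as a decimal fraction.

Fraction to F4 = 539/1790 = 0.3011.

0.301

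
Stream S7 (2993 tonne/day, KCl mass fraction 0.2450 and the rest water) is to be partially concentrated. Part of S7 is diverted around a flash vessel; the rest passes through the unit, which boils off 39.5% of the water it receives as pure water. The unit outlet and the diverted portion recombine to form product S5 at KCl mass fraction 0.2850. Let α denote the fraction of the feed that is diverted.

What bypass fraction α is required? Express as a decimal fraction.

0.529

All 2993×0.245 = 733.28 tonne/day of KCl reaches S5, so S5 = 733.28/0.285 = 2572.9 tonne/day and vapour = 420.07 tonne/day.
The evaporator receives (1−α)·2993 of feed at 0.755 water and removes 0.395 of that water:
0.395×0.755×(1−α)×2993 = 420.07
(1−α) = 420.07/892.59 = 0.4706;  α = 0.5294.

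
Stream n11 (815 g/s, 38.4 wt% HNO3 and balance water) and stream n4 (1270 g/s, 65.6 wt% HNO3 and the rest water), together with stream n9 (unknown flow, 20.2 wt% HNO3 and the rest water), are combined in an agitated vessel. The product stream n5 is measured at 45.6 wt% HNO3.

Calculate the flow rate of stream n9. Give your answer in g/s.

Let n9 be the unknown flow. Total out = 2085 + n9.
HNO3 balance: 1146.1 + 0.202·n9 = 0.456·(2085 + n9)
(0.202 − 0.456)·n9 = 0.456×2085 − 1146.1 = -195.32
n9 = -195.32 / -0.254 = 768.98 g/s

769 g/s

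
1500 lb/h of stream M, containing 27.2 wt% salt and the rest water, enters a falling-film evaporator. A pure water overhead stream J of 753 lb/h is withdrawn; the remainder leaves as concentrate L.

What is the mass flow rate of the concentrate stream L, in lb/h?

Concentrate = 1500 − 753 = 747 lb/h.

747 lb/h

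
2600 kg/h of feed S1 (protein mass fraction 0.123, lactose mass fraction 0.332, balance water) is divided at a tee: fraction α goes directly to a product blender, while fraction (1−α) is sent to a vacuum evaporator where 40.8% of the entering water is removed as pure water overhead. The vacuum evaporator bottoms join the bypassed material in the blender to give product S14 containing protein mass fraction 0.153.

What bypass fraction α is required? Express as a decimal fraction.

All 2600×0.123 = 319.8 kg/h of protein reaches S14, so S14 = 319.8/0.153 = 2090.2 kg/h and vapour = 509.8 kg/h.
The evaporator receives (1−α)·2600 of feed at 0.545 water and removes 0.408 of that water:
0.408×0.545×(1−α)×2600 = 509.8
(1−α) = 509.8/578.14 = 0.8818;  α = 0.1182.

0.118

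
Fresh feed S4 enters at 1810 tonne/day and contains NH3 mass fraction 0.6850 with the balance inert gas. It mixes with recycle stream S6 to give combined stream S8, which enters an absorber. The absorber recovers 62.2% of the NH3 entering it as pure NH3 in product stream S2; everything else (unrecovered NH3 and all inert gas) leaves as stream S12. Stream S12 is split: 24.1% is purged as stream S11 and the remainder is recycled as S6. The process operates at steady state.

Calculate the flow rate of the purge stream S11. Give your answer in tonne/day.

728.5 tonne/day

inert gas enters only via S4 and leaves only via the purge: 1810×0.315 = 0.241×(inert gas in S12), and the absorber passes all inert gas, so inert gas in S8 = inert gas in S12 = 2365.8 tonne/day.
NH3 in S8: m_A = 1810×0.685 + (1−0.241)·(1−0.622)·m_A, so m_A = 1239.9/0.7131 = 1738.7 tonne/day.
S12 = (1−0.622)×1738.7 + 2365.8 = 3023 tonne/day.
Purge S11 = 0.241×3023 = 728.54 tonne/day.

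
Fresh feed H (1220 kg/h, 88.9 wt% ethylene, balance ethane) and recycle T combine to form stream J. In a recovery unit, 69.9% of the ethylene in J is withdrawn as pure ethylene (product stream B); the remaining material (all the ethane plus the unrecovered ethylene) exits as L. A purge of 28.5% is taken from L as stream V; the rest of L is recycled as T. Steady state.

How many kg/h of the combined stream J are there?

ethane enters only via H and leaves only via the purge: 1220×0.111 = 0.285×(ethane in L), and the recovery unit passes all ethane, so ethane in J = ethane in L = 475.16 kg/h.
ethylene in J: m_A = 1220×0.889 + (1−0.285)·(1−0.699)·m_A, so m_A = 1084.6/0.7848 = 1382 kg/h.
J = 1382 + 475.16 = 1857.2 kg/h.

1857 kg/h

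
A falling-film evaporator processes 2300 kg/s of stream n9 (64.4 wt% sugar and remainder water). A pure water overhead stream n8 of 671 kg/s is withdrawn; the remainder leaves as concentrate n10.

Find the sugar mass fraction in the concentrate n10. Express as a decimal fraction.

sugar is not removed: 2300×0.644 = 1481.2 kg/s of sugar enters n10.
Concentrate = 2300 − 671 = 1629 kg/s.
Mass fraction = 1481.2/1629 = 0.909.

0.909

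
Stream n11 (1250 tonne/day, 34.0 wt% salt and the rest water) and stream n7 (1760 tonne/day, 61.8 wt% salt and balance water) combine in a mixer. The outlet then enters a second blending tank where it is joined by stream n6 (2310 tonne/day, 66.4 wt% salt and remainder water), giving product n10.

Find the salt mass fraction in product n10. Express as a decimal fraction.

0.573

Overall, product flow = 5320 tonne/day.
salt in = 1250×0.340 + 1760×0.618 + 2310×0.664 = 3046.5 tonne/day.
salt fraction in n10 = 0.573.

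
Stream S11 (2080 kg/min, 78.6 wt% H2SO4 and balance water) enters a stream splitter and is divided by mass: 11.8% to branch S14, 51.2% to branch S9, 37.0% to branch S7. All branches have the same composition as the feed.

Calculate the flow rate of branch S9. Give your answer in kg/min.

1065 kg/min

Branch S9 flow = 0.512×2080 = 1065 kg/min.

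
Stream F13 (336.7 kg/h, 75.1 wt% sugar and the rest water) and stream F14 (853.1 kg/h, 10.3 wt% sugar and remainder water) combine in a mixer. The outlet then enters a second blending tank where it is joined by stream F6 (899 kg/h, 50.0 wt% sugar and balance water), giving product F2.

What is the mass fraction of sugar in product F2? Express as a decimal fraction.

Overall, product flow = 2088.8 kg/h.
sugar in = 336.7×0.751 + 853.1×0.103 + 899×0.500 = 790.23 kg/h.
sugar fraction in F2 = 0.378.

0.378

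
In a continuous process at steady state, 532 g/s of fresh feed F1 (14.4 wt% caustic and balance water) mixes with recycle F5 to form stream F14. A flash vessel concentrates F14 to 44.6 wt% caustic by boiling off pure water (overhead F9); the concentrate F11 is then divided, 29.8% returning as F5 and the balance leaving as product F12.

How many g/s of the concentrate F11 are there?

Overall caustic balance (none leaves overhead): caustic in fresh feed = caustic in product, i.e. 532×0.144 = (1−0.298)·F11·0.446.
F11 = 76.608/(0.446×0.702) = 244.68 g/s.

244.7 g/s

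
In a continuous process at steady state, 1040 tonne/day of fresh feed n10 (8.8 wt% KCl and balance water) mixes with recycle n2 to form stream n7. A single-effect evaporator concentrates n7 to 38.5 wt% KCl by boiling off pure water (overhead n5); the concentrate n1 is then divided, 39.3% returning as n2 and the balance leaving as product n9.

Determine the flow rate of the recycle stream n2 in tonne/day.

153.9 tonne/day

Overall KCl balance (none leaves overhead): KCl in fresh feed = KCl in product, i.e. 1040×0.088 = (1−0.393)·n1·0.385.
n1 = 91.52/(0.385×0.607) = 391.62 tonne/day.
Recycle n2 = 0.393×391.62 = 153.91 tonne/day.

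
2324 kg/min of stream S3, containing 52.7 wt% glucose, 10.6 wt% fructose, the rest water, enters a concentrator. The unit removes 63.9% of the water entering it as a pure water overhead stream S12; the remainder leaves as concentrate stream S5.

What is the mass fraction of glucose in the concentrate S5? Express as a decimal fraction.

0.688

glucose is not removed: 2324×0.527 = 1224.7 kg/min of glucose enters S5.
water entering = 2324×0.367 = 852.91 kg/min; overhead removed = 0.639×852.91 = 545.01 kg/min.
Concentrate = 2324 − 545.01 = 1779 kg/min.
Mass fraction = 1224.7/1779 = 0.688.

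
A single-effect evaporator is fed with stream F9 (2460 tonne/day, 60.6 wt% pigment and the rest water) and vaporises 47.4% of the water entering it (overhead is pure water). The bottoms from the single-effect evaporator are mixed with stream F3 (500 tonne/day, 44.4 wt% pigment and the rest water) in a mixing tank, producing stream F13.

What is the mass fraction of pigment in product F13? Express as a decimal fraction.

Vapour removed = 0.474×0.394×2460 = 459.42 tonne/day; concentrate = 2000.6 tonne/day.
pigment reaching the mixer = 1490.8 (from concentrate) + 500×0.444 = 1712.8 tonne/day.
Product flow = 2000.6 + 500 = 2500.6 tonne/day; pigment fraction = 0.685.

0.685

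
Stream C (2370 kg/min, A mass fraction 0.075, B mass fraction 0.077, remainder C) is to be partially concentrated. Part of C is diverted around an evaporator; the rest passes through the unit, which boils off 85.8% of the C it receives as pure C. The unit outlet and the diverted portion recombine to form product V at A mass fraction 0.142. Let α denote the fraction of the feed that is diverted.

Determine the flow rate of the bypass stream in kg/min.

833.1 kg/min

All 2370×0.075 = 177.75 kg/min of A reaches V, so V = 177.75/0.142 = 1251.8 kg/min and vapour = 1118.2 kg/min.
The evaporator receives (1−α)·2370 of feed at 0.848 C and removes 0.858 of that C:
0.858×0.848×(1−α)×2370 = 1118.2
(1−α) = 1118.2/1724.4 = 0.6485;  α = 0.3515.
Bypass flow = 0.3515×2370 = 833.08 kg/min.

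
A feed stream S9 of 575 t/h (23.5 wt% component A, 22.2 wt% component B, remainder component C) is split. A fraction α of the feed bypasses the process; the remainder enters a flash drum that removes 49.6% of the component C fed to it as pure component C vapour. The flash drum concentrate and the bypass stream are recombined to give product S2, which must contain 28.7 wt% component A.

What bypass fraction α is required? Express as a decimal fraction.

0.327

All 575×0.235 = 135.12 t/h of component A reaches S2, so S2 = 135.12/0.287 = 470.82 t/h and vapour = 104.18 t/h.
The evaporator receives (1−α)·575 of feed at 0.543 component C and removes 0.496 of that component C:
0.496×0.543×(1−α)×575 = 104.18
(1−α) = 104.18/154.86 = 0.6727;  α = 0.3273.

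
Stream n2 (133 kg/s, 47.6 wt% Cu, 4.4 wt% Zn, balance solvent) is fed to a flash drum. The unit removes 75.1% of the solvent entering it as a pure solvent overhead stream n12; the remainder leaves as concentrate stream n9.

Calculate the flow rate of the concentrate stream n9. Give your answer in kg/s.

85.06 kg/s

solvent entering = 133×0.480 = 63.84 kg/s; overhead removed = 0.751×63.84 = 47.944 kg/s.
Concentrate = 133 − 47.944 = 85.056 kg/s.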